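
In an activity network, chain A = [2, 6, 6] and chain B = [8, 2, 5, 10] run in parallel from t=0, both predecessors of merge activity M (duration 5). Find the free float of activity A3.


ES(A3) = sum of predecessors on chain A = 8
EF(A3) = ES + duration = 8 + 6 = 14
Successor of A3 is M. ES(M) = max(sum(A), sum(B)) = max(14, 25) = 25
Free float = ES(successor) - EF(current) = 25 - 14 = 11

11


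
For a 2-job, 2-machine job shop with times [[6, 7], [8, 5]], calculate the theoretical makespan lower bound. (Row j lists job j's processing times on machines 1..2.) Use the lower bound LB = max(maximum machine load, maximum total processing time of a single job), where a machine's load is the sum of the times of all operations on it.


Machine loads:
  Machine 1: 6 + 8 = 14
  Machine 2: 7 + 5 = 12
Max machine load = 14
Job totals:
  Job 1: 13
  Job 2: 13
Max job total = 13
Lower bound = max(14, 13) = 14

14


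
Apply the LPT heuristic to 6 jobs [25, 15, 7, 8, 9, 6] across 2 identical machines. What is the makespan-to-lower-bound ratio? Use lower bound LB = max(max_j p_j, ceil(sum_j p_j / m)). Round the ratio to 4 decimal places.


LPT order: [25, 15, 9, 8, 7, 6]
Machine loads after assignment: [38, 32]
LPT makespan = 38
Lower bound = max(max_job, ceil(total/2)) = max(25, 35) = 35
Ratio = 38 / 35 = 1.0857

1.0857


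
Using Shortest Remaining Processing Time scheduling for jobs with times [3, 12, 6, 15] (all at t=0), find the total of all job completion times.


Since all jobs arrive at t=0, SRPT equals SPT ordering.
SPT order: [3, 6, 12, 15]
Completion times:
  Job 1: p=3, C=3
  Job 2: p=6, C=9
  Job 3: p=12, C=21
  Job 4: p=15, C=36
Total completion time = 3 + 9 + 21 + 36 = 69

69


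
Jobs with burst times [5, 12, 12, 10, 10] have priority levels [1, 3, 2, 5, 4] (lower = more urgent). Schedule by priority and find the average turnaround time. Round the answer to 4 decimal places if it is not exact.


Sort by priority (ascending = highest first):
Order: [(1, 5), (2, 12), (3, 12), (4, 10), (5, 10)]
Completion times:
  Priority 1, burst=5, C=5
  Priority 2, burst=12, C=17
  Priority 3, burst=12, C=29
  Priority 4, burst=10, C=39
  Priority 5, burst=10, C=49
Average turnaround = 139/5 = 27.8

27.8


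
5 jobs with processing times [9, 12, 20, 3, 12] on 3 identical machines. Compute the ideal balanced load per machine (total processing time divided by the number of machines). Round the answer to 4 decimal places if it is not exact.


Total processing time = 9 + 12 + 20 + 3 + 12 = 56
Number of machines = 3
Ideal balanced load = 56 / 3 = 18.6667

18.6667


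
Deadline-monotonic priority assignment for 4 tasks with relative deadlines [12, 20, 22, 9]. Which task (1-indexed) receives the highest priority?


Sort tasks by relative deadline (ascending):
  Task 4: deadline = 9
  Task 1: deadline = 12
  Task 2: deadline = 20
  Task 3: deadline = 22
Priority order (highest first): [4, 1, 2, 3]
Highest priority task = 4

4


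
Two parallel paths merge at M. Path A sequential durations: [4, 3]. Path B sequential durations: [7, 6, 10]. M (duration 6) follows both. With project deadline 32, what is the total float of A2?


Forward pass: ES(A2) = sum of predecessors on chain A = 4
EF = ES + duration = 4 + 3 = 7
Backward pass: LF(M) = deadline = 32; LS(M) = 32 - 6 = 26
LF(A2) = LS(M) - sum(successors on chain A) = 26 - 0 = 26
LS = LF - duration = 26 - 3 = 23
Total float = LS - ES = 23 - 4 = 19

19


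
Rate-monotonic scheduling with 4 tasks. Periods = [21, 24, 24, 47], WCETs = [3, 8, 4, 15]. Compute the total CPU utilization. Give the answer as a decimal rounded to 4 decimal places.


Compute individual utilizations (exact fractions):
  Task 1: C/T = 3/21 = 1/7 (approx. 0.1429)
  Task 2: C/T = 8/24 = 1/3 (approx. 0.3333)
  Task 3: C/T = 4/24 = 1/6 (approx. 0.1667)
  Task 4: C/T = 15/47 (approx. 0.3191)
Total utilization U = 1/7 + 1/3 + 1/6 + 15/47 = 633/658
Rounded to 4 decimal places: U = 0.9620
RM (Liu & Layland) bound for 4 tasks = 0.756828; compare with U = 633/658 (approx. 0.962006)
bound < U <= 1, so the RM sufficient condition is not met (inconclusive; an exact test such as response-time analysis is needed).

0.9620


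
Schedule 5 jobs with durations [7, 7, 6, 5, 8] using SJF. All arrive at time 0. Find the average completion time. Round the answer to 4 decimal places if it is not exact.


SJF order (ascending): [5, 6, 7, 7, 8]
Completion times:
  Job 1: burst=5, C=5
  Job 2: burst=6, C=11
  Job 3: burst=7, C=18
  Job 4: burst=7, C=25
  Job 5: burst=8, C=33
Average completion = 92/5 = 18.4

18.4


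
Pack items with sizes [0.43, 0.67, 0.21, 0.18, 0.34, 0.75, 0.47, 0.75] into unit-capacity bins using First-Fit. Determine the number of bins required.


Place items sequentially using First-Fit:
  Item 0.43 -> new Bin 1
  Item 0.67 -> new Bin 2
  Item 0.21 -> Bin 1 (now 0.64)
  Item 0.18 -> Bin 1 (now 0.82)
  Item 0.34 -> new Bin 3
  Item 0.75 -> new Bin 4
  Item 0.47 -> Bin 3 (now 0.81)
  Item 0.75 -> new Bin 5
Total bins used = 5

5


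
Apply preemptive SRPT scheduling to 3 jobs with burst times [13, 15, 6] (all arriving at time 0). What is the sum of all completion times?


Since all jobs arrive at t=0, SRPT equals SPT ordering.
SPT order: [6, 13, 15]
Completion times:
  Job 1: p=6, C=6
  Job 2: p=13, C=19
  Job 3: p=15, C=34
Total completion time = 6 + 19 + 34 = 59

59


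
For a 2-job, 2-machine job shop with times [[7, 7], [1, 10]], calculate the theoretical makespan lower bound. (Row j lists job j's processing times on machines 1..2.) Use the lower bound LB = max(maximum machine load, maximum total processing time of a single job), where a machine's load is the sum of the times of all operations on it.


Machine loads:
  Machine 1: 7 + 1 = 8
  Machine 2: 7 + 10 = 17
Max machine load = 17
Job totals:
  Job 1: 14
  Job 2: 11
Max job total = 14
Lower bound = max(17, 14) = 17

17


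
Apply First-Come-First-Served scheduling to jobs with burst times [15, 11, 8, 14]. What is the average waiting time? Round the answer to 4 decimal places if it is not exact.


FCFS order (as given): [15, 11, 8, 14]
Waiting times:
  Job 1: wait = 0
  Job 2: wait = 15
  Job 3: wait = 26
  Job 4: wait = 34
Sum of waiting times = 75
Average waiting time = 75/4 = 18.75

18.75


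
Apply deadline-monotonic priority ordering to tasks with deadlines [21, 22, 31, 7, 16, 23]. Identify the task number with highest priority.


Sort tasks by relative deadline (ascending):
  Task 4: deadline = 7
  Task 5: deadline = 16
  Task 1: deadline = 21
  Task 2: deadline = 22
  Task 6: deadline = 23
  Task 3: deadline = 31
Priority order (highest first): [4, 5, 1, 2, 6, 3]
Highest priority task = 4

4


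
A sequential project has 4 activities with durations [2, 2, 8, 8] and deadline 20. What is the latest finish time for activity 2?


LF(activity 2) = deadline - sum of successor durations
Successors: activities 3 through 4 with durations [8, 8]
Sum of successor durations = 16
LF = 20 - 16 = 4

4


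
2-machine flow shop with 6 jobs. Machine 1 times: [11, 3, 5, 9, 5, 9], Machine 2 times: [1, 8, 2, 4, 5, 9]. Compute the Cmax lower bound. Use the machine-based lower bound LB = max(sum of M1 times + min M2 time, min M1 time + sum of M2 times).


LB1 = sum(M1 times) + min(M2 times) = 42 + 1 = 43
LB2 = min(M1 times) + sum(M2 times) = 3 + 29 = 32
Lower bound = max(LB1, LB2) = max(43, 32) = 43

43


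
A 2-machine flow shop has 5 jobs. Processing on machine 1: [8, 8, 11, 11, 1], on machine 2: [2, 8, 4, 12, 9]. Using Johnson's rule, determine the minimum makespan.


Apply Johnson's rule:
  Group 1 (a <= b): [(5, 1, 9), (2, 8, 8), (4, 11, 12)]
  Group 2 (a > b): [(3, 11, 4), (1, 8, 2)]
Optimal job order: [5, 2, 4, 3, 1]
Schedule:
  Job 5: M1 done at 1, M2 done at 10
  Job 2: M1 done at 9, M2 done at 18
  Job 4: M1 done at 20, M2 done at 32
  Job 3: M1 done at 31, M2 done at 36
  Job 1: M1 done at 39, M2 done at 41
Makespan = 41

41


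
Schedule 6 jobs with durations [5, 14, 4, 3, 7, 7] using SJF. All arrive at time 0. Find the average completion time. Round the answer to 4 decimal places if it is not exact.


SJF order (ascending): [3, 4, 5, 7, 7, 14]
Completion times:
  Job 1: burst=3, C=3
  Job 2: burst=4, C=7
  Job 3: burst=5, C=12
  Job 4: burst=7, C=19
  Job 5: burst=7, C=26
  Job 6: burst=14, C=40
Average completion = 107/6 = 17.8333

17.8333


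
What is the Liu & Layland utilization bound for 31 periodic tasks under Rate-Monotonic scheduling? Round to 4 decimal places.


Compute 2^(1/31) = 1.0226114356
Subtract 1: 1.0226114356 - 1 = 0.0226114356
Multiply by n: 31 * 0.0226114356 = 0.7009545036
Round to 4 dp: 0.7010

0.7010


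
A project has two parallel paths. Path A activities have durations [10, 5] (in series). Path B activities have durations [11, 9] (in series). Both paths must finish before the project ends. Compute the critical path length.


Path A total = 10 + 5 = 15
Path B total = 11 + 9 = 20
Critical path = longest path = max(15, 20) = 20

20


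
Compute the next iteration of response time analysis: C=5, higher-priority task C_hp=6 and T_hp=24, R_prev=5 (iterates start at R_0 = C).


R_next = C + ceil(R_prev / T_hp) * C_hp
ceil(5 / 24) = ceil(0.2083) = 1
Interference = 1 * 6 = 6
R_next = 5 + 6 = 11

11


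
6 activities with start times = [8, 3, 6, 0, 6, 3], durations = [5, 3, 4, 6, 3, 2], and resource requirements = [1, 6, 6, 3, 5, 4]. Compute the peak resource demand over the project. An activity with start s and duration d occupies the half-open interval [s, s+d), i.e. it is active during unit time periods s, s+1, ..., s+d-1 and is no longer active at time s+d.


Each activity i is active on [start_i, start_i + duration_i).
Compute total resource usage per time slot:
  t=0: active resources = [3], total = 3
  t=1: active resources = [3], total = 3
  t=2: active resources = [3], total = 3
  t=3: active resources = [6, 3, 4], total = 13
  t=4: active resources = [6, 3, 4], total = 13
  t=5: active resources = [6, 3], total = 9
  t=6: active resources = [6, 5], total = 11
  t=7: active resources = [6, 5], total = 11
  t=8: active resources = [1, 6, 5], total = 12
  t=9: active resources = [1, 6], total = 7
  t=10: active resources = [1], total = 1
  t=11: active resources = [1], total = 1
  t=12: active resources = [1], total = 1
Peak resource demand = 13

13


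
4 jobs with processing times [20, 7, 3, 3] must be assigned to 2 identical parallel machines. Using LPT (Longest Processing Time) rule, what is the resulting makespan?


Sort jobs in decreasing order (LPT): [20, 7, 3, 3]
Assign each job to the least loaded machine:
  Machine 1: jobs [20], load = 20
  Machine 2: jobs [7, 3, 3], load = 13
Makespan = max load = 20

20


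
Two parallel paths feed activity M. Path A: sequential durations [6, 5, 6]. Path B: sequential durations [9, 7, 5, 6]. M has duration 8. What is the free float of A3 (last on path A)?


ES(A3) = sum of predecessors on chain A = 11
EF(A3) = ES + duration = 11 + 6 = 17
Successor of A3 is M. ES(M) = max(sum(A), sum(B)) = max(17, 27) = 27
Free float = ES(successor) - EF(current) = 27 - 17 = 10

10


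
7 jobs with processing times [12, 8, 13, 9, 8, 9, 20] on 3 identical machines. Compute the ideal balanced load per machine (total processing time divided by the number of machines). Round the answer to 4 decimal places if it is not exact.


Total processing time = 12 + 8 + 13 + 9 + 8 + 9 + 20 = 79
Number of machines = 3
Ideal balanced load = 79 / 3 = 26.3333

26.3333


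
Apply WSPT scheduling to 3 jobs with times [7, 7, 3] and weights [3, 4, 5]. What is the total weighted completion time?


Compute p/w ratios and sort ascending (WSPT): [(3, 5), (7, 4), (7, 3)]
Compute weighted completion times:
  Job (p=3,w=5): C=3, w*C=5*3=15
  Job (p=7,w=4): C=10, w*C=4*10=40
  Job (p=7,w=3): C=17, w*C=3*17=51
Total weighted completion time = 106

106


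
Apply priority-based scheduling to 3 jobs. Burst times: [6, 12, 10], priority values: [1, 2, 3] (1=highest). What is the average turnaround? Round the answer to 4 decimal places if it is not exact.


Sort by priority (ascending = highest first):
Order: [(1, 6), (2, 12), (3, 10)]
Completion times:
  Priority 1, burst=6, C=6
  Priority 2, burst=12, C=18
  Priority 3, burst=10, C=28
Average turnaround = 52/3 = 17.3333

17.3333


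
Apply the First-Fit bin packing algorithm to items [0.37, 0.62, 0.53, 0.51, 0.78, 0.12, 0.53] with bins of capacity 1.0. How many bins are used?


Place items sequentially using First-Fit:
  Item 0.37 -> new Bin 1
  Item 0.62 -> Bin 1 (now 0.99)
  Item 0.53 -> new Bin 2
  Item 0.51 -> new Bin 3
  Item 0.78 -> new Bin 4
  Item 0.12 -> Bin 2 (now 0.65)
  Item 0.53 -> new Bin 5
Total bins used = 5

5


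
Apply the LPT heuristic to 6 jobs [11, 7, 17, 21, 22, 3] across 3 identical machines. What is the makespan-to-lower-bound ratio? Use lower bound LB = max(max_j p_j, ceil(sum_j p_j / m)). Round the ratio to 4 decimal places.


LPT order: [22, 21, 17, 11, 7, 3]
Machine loads after assignment: [25, 28, 28]
LPT makespan = 28
Lower bound = max(max_job, ceil(total/3)) = max(22, 27) = 27
Ratio = 28 / 27 = 1.037

1.037


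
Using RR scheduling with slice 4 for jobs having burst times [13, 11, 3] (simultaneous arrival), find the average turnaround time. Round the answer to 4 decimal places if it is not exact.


Time quantum = 4
Execution trace:
  J1 runs 4 units, time = 4
  J2 runs 4 units, time = 8
  J3 runs 3 units, time = 11
  J1 runs 4 units, time = 15
  J2 runs 4 units, time = 19
  J1 runs 4 units, time = 23
  J2 runs 3 units, time = 26
  J1 runs 1 units, time = 27
Finish times: [27, 26, 11]
Average turnaround = 64/3 = 21.3333

21.3333


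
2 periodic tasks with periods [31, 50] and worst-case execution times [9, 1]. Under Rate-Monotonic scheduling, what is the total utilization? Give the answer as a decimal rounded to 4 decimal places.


Compute individual utilizations (exact fractions):
  Task 1: C/T = 9/31 (approx. 0.2903)
  Task 2: C/T = 1/50 (approx. 0.02)
Total utilization U = 9/31 + 1/50 = 481/1550
Rounded to 4 decimal places: U = 0.3103
RM (Liu & Layland) bound for 2 tasks = 0.828427; compare with U = 481/1550 (approx. 0.310323)
U <= bound, so schedulable by RM sufficient condition.

0.3103


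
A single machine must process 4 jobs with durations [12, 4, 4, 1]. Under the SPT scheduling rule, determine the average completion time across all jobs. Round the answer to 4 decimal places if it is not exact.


Sort jobs by processing time (SPT order): [1, 4, 4, 12]
Compute completion times sequentially:
  Job 1: processing = 1, completes at 1
  Job 2: processing = 4, completes at 5
  Job 3: processing = 4, completes at 9
  Job 4: processing = 12, completes at 21
Sum of completion times = 36
Average completion time = 36/4 = 9.0

9.0


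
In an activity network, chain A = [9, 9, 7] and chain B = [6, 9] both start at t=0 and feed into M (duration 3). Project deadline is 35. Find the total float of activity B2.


Forward pass: ES(B2) = sum of predecessors on chain B = 6
EF = ES + duration = 6 + 9 = 15
Backward pass: LF(M) = deadline = 35; LS(M) = 35 - 3 = 32
LF(B2) = LS(M) - sum(successors on chain B) = 32 - 0 = 32
LS = LF - duration = 32 - 9 = 23
Total float = LS - ES = 23 - 6 = 17

17


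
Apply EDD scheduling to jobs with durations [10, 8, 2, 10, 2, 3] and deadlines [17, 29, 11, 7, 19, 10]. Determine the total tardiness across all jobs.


Sort by due date (EDD order): [(10, 7), (3, 10), (2, 11), (10, 17), (2, 19), (8, 29)]
Compute completion times and tardiness:
  Job 1: p=10, d=7, C=10, tardiness=max(0,10-7)=3
  Job 2: p=3, d=10, C=13, tardiness=max(0,13-10)=3
  Job 3: p=2, d=11, C=15, tardiness=max(0,15-11)=4
  Job 4: p=10, d=17, C=25, tardiness=max(0,25-17)=8
  Job 5: p=2, d=19, C=27, tardiness=max(0,27-19)=8
  Job 6: p=8, d=29, C=35, tardiness=max(0,35-29)=6
Total tardiness = 32

32


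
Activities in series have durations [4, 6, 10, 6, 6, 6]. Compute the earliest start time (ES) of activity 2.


Activity 2 starts after activities 1 through 1 complete.
Predecessor durations: [4]
ES = 4 = 4

4


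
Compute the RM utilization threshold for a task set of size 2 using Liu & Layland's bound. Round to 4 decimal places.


Compute 2^(1/2) = 1.4142135624
Subtract 1: 1.4142135624 - 1 = 0.4142135624
Multiply by n: 2 * 0.4142135624 = 0.8284271248
Round to 4 dp: 0.8284

0.8284


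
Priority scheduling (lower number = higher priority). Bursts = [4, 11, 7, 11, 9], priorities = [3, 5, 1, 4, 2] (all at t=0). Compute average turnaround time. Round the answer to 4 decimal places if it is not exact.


Sort by priority (ascending = highest first):
Order: [(1, 7), (2, 9), (3, 4), (4, 11), (5, 11)]
Completion times:
  Priority 1, burst=7, C=7
  Priority 2, burst=9, C=16
  Priority 3, burst=4, C=20
  Priority 4, burst=11, C=31
  Priority 5, burst=11, C=42
Average turnaround = 116/5 = 23.2

23.2


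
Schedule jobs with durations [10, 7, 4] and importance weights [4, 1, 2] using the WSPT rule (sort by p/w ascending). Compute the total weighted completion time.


Compute p/w ratios and sort ascending (WSPT): [(4, 2), (10, 4), (7, 1)]
Compute weighted completion times:
  Job (p=4,w=2): C=4, w*C=2*4=8
  Job (p=10,w=4): C=14, w*C=4*14=56
  Job (p=7,w=1): C=21, w*C=1*21=21
Total weighted completion time = 85

85


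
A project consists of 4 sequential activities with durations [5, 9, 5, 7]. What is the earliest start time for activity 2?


Activity 2 starts after activities 1 through 1 complete.
Predecessor durations: [5]
ES = 5 = 5

5


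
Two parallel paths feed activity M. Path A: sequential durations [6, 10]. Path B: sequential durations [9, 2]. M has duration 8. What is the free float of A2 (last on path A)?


ES(A2) = sum of predecessors on chain A = 6
EF(A2) = ES + duration = 6 + 10 = 16
Successor of A2 is M. ES(M) = max(sum(A), sum(B)) = max(16, 11) = 16
Free float = ES(successor) - EF(current) = 16 - 16 = 0

0


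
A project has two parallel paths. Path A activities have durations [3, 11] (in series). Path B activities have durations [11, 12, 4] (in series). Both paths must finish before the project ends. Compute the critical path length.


Path A total = 3 + 11 = 14
Path B total = 11 + 12 + 4 = 27
Critical path = longest path = max(14, 27) = 27

27


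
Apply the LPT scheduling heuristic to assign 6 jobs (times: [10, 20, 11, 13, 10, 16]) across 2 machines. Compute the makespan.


Sort jobs in decreasing order (LPT): [20, 16, 13, 11, 10, 10]
Assign each job to the least loaded machine:
  Machine 1: jobs [20, 11, 10], load = 41
  Machine 2: jobs [16, 13, 10], load = 39
Makespan = max load = 41

41


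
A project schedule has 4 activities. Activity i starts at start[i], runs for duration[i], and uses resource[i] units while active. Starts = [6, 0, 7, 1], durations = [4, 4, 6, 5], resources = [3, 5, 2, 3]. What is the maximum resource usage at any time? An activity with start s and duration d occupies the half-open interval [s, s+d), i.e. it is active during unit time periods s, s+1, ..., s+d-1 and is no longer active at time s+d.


Each activity i is active on [start_i, start_i + duration_i).
Compute total resource usage per time slot:
  t=0: active resources = [5], total = 5
  t=1: active resources = [5, 3], total = 8
  t=2: active resources = [5, 3], total = 8
  t=3: active resources = [5, 3], total = 8
  t=4: active resources = [3], total = 3
  t=5: active resources = [3], total = 3
  t=6: active resources = [3], total = 3
  t=7: active resources = [3, 2], total = 5
  t=8: active resources = [3, 2], total = 5
  t=9: active resources = [3, 2], total = 5
  t=10: active resources = [2], total = 2
  t=11: active resources = [2], total = 2
  t=12: active resources = [2], total = 2
Peak resource demand = 8

8


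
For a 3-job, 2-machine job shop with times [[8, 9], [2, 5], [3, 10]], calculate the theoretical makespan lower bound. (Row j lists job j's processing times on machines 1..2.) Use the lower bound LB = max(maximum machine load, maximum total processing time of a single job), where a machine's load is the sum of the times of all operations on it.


Machine loads:
  Machine 1: 8 + 2 + 3 = 13
  Machine 2: 9 + 5 + 10 = 24
Max machine load = 24
Job totals:
  Job 1: 17
  Job 2: 7
  Job 3: 13
Max job total = 17
Lower bound = max(24, 17) = 24

24


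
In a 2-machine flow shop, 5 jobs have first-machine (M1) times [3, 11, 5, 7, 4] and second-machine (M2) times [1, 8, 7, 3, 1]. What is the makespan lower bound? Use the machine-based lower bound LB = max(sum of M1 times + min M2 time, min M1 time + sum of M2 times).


LB1 = sum(M1 times) + min(M2 times) = 30 + 1 = 31
LB2 = min(M1 times) + sum(M2 times) = 3 + 20 = 23
Lower bound = max(LB1, LB2) = max(31, 23) = 31

31


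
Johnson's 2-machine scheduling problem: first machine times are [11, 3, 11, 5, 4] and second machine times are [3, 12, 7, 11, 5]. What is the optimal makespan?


Apply Johnson's rule:
  Group 1 (a <= b): [(2, 3, 12), (5, 4, 5), (4, 5, 11)]
  Group 2 (a > b): [(3, 11, 7), (1, 11, 3)]
Optimal job order: [2, 5, 4, 3, 1]
Schedule:
  Job 2: M1 done at 3, M2 done at 15
  Job 5: M1 done at 7, M2 done at 20
  Job 4: M1 done at 12, M2 done at 31
  Job 3: M1 done at 23, M2 done at 38
  Job 1: M1 done at 34, M2 done at 41
Makespan = 41

41


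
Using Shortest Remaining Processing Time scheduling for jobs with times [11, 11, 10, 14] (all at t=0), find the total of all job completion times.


Since all jobs arrive at t=0, SRPT equals SPT ordering.
SPT order: [10, 11, 11, 14]
Completion times:
  Job 1: p=10, C=10
  Job 2: p=11, C=21
  Job 3: p=11, C=32
  Job 4: p=14, C=46
Total completion time = 10 + 21 + 32 + 46 = 109

109


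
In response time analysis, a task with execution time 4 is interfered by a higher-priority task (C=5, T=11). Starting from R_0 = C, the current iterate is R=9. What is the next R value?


R_next = C + ceil(R_prev / T_hp) * C_hp
ceil(9 / 11) = ceil(0.8182) = 1
Interference = 1 * 5 = 5
R_next = 4 + 5 = 9
R_next = R_prev, so the iteration has converged (response time = 9).

9


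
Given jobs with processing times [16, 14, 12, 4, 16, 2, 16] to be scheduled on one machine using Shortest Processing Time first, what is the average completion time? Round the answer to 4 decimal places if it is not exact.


Sort jobs by processing time (SPT order): [2, 4, 12, 14, 16, 16, 16]
Compute completion times sequentially:
  Job 1: processing = 2, completes at 2
  Job 2: processing = 4, completes at 6
  Job 3: processing = 12, completes at 18
  Job 4: processing = 14, completes at 32
  Job 5: processing = 16, completes at 48
  Job 6: processing = 16, completes at 64
  Job 7: processing = 16, completes at 80
Sum of completion times = 250
Average completion time = 250/7 = 35.7143

35.7143


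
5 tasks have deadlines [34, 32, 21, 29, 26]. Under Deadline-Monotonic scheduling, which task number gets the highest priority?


Sort tasks by relative deadline (ascending):
  Task 3: deadline = 21
  Task 5: deadline = 26
  Task 4: deadline = 29
  Task 2: deadline = 32
  Task 1: deadline = 34
Priority order (highest first): [3, 5, 4, 2, 1]
Highest priority task = 3

3


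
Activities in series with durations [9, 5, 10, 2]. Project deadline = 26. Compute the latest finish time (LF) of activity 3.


LF(activity 3) = deadline - sum of successor durations
Successors: activities 4 through 4 with durations [2]
Sum of successor durations = 2
LF = 26 - 2 = 24

24


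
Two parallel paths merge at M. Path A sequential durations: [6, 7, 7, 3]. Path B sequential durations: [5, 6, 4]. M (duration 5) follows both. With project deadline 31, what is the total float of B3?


Forward pass: ES(B3) = sum of predecessors on chain B = 11
EF = ES + duration = 11 + 4 = 15
Backward pass: LF(M) = deadline = 31; LS(M) = 31 - 5 = 26
LF(B3) = LS(M) - sum(successors on chain B) = 26 - 0 = 26
LS = LF - duration = 26 - 4 = 22
Total float = LS - ES = 22 - 11 = 11

11


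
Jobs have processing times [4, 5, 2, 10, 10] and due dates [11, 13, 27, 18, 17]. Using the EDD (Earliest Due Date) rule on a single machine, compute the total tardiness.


Sort by due date (EDD order): [(4, 11), (5, 13), (10, 17), (10, 18), (2, 27)]
Compute completion times and tardiness:
  Job 1: p=4, d=11, C=4, tardiness=max(0,4-11)=0
  Job 2: p=5, d=13, C=9, tardiness=max(0,9-13)=0
  Job 3: p=10, d=17, C=19, tardiness=max(0,19-17)=2
  Job 4: p=10, d=18, C=29, tardiness=max(0,29-18)=11
  Job 5: p=2, d=27, C=31, tardiness=max(0,31-27)=4
Total tardiness = 17

17


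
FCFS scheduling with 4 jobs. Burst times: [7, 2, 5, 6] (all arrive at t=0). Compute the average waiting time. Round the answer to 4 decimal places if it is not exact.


FCFS order (as given): [7, 2, 5, 6]
Waiting times:
  Job 1: wait = 0
  Job 2: wait = 7
  Job 3: wait = 9
  Job 4: wait = 14
Sum of waiting times = 30
Average waiting time = 30/4 = 7.5

7.5


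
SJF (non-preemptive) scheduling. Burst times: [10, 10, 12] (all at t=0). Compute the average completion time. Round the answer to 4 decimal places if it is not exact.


SJF order (ascending): [10, 10, 12]
Completion times:
  Job 1: burst=10, C=10
  Job 2: burst=10, C=20
  Job 3: burst=12, C=32
Average completion = 62/3 = 20.6667

20.6667


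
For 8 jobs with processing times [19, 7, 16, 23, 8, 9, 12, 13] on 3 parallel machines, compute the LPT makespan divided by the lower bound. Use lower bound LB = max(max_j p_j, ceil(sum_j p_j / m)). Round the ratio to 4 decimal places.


LPT order: [23, 19, 16, 13, 12, 9, 8, 7]
Machine loads after assignment: [32, 38, 37]
LPT makespan = 38
Lower bound = max(max_job, ceil(total/3)) = max(23, 36) = 36
Ratio = 38 / 36 = 1.0556

1.0556


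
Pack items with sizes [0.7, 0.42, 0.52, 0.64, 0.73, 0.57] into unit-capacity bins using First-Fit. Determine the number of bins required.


Place items sequentially using First-Fit:
  Item 0.7 -> new Bin 1
  Item 0.42 -> new Bin 2
  Item 0.52 -> Bin 2 (now 0.94)
  Item 0.64 -> new Bin 3
  Item 0.73 -> new Bin 4
  Item 0.57 -> new Bin 5
Total bins used = 5

5


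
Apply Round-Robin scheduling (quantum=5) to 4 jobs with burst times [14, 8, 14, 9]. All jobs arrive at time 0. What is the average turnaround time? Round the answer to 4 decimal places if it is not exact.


Time quantum = 5
Execution trace:
  J1 runs 5 units, time = 5
  J2 runs 5 units, time = 10
  J3 runs 5 units, time = 15
  J4 runs 5 units, time = 20
  J1 runs 5 units, time = 25
  J2 runs 3 units, time = 28
  J3 runs 5 units, time = 33
  J4 runs 4 units, time = 37
  J1 runs 4 units, time = 41
  J3 runs 4 units, time = 45
Finish times: [41, 28, 45, 37]
Average turnaround = 151/4 = 37.75

37.75


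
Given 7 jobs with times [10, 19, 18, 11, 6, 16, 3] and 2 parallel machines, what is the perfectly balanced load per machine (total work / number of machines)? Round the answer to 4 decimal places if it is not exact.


Total processing time = 10 + 19 + 18 + 11 + 6 + 16 + 3 = 83
Number of machines = 2
Ideal balanced load = 83 / 2 = 41.5

41.5


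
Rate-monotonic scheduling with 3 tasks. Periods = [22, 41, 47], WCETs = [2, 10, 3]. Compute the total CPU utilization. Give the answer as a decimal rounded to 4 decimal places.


Compute individual utilizations (exact fractions):
  Task 1: C/T = 2/22 = 1/11 (approx. 0.0909)
  Task 2: C/T = 10/41 (approx. 0.2439)
  Task 3: C/T = 3/47 (approx. 0.0638)
Total utilization U = 1/11 + 10/41 + 3/47 = 8450/21197
Rounded to 4 decimal places: U = 0.3986
RM (Liu & Layland) bound for 3 tasks = 0.779763; compare with U = 8450/21197 (approx. 0.398641)
U <= bound, so schedulable by RM sufficient condition.

0.3986


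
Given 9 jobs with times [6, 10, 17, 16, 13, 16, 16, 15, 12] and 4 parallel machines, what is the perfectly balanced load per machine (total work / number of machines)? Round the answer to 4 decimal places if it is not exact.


Total processing time = 6 + 10 + 17 + 16 + 13 + 16 + 16 + 15 + 12 = 121
Number of machines = 4
Ideal balanced load = 121 / 4 = 30.25

30.25


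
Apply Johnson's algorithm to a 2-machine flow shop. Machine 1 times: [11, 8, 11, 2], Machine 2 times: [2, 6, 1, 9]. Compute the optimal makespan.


Apply Johnson's rule:
  Group 1 (a <= b): [(4, 2, 9)]
  Group 2 (a > b): [(2, 8, 6), (1, 11, 2), (3, 11, 1)]
Optimal job order: [4, 2, 1, 3]
Schedule:
  Job 4: M1 done at 2, M2 done at 11
  Job 2: M1 done at 10, M2 done at 17
  Job 1: M1 done at 21, M2 done at 23
  Job 3: M1 done at 32, M2 done at 33
Makespan = 33

33


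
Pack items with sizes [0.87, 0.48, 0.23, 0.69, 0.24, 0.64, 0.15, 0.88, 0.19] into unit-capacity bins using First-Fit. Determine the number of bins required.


Place items sequentially using First-Fit:
  Item 0.87 -> new Bin 1
  Item 0.48 -> new Bin 2
  Item 0.23 -> Bin 2 (now 0.71)
  Item 0.69 -> new Bin 3
  Item 0.24 -> Bin 2 (now 0.95)
  Item 0.64 -> new Bin 4
  Item 0.15 -> Bin 3 (now 0.84)
  Item 0.88 -> new Bin 5
  Item 0.19 -> Bin 4 (now 0.83)
Total bins used = 5

5


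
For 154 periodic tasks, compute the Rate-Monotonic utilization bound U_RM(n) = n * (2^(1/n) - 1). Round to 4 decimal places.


Compute 2^(1/154) = 1.0045111002
Subtract 1: 1.0045111002 - 1 = 0.0045111002
Multiply by n: 154 * 0.0045111002 = 0.6947094308
Round to 4 dp: 0.6947

0.6947


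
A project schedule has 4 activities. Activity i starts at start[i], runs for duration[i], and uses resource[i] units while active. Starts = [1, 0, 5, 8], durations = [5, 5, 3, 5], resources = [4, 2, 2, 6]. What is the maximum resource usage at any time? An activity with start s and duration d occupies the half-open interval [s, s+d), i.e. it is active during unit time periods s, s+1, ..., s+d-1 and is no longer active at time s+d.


Each activity i is active on [start_i, start_i + duration_i).
Compute total resource usage per time slot:
  t=0: active resources = [2], total = 2
  t=1: active resources = [4, 2], total = 6
  t=2: active resources = [4, 2], total = 6
  t=3: active resources = [4, 2], total = 6
  t=4: active resources = [4, 2], total = 6
  t=5: active resources = [4, 2], total = 6
  t=6: active resources = [2], total = 2
  t=7: active resources = [2], total = 2
  t=8: active resources = [6], total = 6
  t=9: active resources = [6], total = 6
  t=10: active resources = [6], total = 6
  t=11: active resources = [6], total = 6
  t=12: active resources = [6], total = 6
Peak resource demand = 6

6


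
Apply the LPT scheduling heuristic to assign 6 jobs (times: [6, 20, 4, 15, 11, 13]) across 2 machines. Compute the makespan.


Sort jobs in decreasing order (LPT): [20, 15, 13, 11, 6, 4]
Assign each job to the least loaded machine:
  Machine 1: jobs [20, 11, 4], load = 35
  Machine 2: jobs [15, 13, 6], load = 34
Makespan = max load = 35

35


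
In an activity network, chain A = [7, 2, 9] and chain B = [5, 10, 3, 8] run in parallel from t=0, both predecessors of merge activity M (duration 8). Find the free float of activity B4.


ES(B4) = sum of predecessors on chain B = 18
EF(B4) = ES + duration = 18 + 8 = 26
Successor of B4 is M. ES(M) = max(sum(A), sum(B)) = max(18, 26) = 26
Free float = ES(successor) - EF(current) = 26 - 26 = 0

0


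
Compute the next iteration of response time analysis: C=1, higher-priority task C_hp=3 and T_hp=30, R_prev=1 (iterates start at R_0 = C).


R_next = C + ceil(R_prev / T_hp) * C_hp
ceil(1 / 30) = ceil(0.0333) = 1
Interference = 1 * 3 = 3
R_next = 1 + 3 = 4

4


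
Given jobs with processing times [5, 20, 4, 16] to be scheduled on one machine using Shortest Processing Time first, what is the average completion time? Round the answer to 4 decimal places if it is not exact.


Sort jobs by processing time (SPT order): [4, 5, 16, 20]
Compute completion times sequentially:
  Job 1: processing = 4, completes at 4
  Job 2: processing = 5, completes at 9
  Job 3: processing = 16, completes at 25
  Job 4: processing = 20, completes at 45
Sum of completion times = 83
Average completion time = 83/4 = 20.75

20.75


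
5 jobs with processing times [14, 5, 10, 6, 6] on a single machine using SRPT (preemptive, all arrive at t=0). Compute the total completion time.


Since all jobs arrive at t=0, SRPT equals SPT ordering.
SPT order: [5, 6, 6, 10, 14]
Completion times:
  Job 1: p=5, C=5
  Job 2: p=6, C=11
  Job 3: p=6, C=17
  Job 4: p=10, C=27
  Job 5: p=14, C=41
Total completion time = 5 + 11 + 17 + 27 + 41 = 101

101


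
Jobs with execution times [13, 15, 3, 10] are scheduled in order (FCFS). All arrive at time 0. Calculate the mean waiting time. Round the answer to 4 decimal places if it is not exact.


FCFS order (as given): [13, 15, 3, 10]
Waiting times:
  Job 1: wait = 0
  Job 2: wait = 13
  Job 3: wait = 28
  Job 4: wait = 31
Sum of waiting times = 72
Average waiting time = 72/4 = 18.0

18.0


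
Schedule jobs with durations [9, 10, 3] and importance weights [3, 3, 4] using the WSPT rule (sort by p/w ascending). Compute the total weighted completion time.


Compute p/w ratios and sort ascending (WSPT): [(3, 4), (9, 3), (10, 3)]
Compute weighted completion times:
  Job (p=3,w=4): C=3, w*C=4*3=12
  Job (p=9,w=3): C=12, w*C=3*12=36
  Job (p=10,w=3): C=22, w*C=3*22=66
Total weighted completion time = 114

114


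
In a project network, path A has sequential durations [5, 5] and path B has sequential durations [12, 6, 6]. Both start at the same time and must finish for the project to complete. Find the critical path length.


Path A total = 5 + 5 = 10
Path B total = 12 + 6 + 6 = 24
Critical path = longest path = max(10, 24) = 24

24


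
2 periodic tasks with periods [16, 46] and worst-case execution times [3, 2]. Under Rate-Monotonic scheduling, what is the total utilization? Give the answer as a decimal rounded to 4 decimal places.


Compute individual utilizations (exact fractions):
  Task 1: C/T = 3/16 (approx. 0.1875)
  Task 2: C/T = 2/46 = 1/23 (approx. 0.0435)
Total utilization U = 3/16 + 1/23 = 85/368
Rounded to 4 decimal places: U = 0.2310
RM (Liu & Layland) bound for 2 tasks = 0.828427; compare with U = 85/368 (approx. 0.230978)
U <= bound, so schedulable by RM sufficient condition.

0.2310


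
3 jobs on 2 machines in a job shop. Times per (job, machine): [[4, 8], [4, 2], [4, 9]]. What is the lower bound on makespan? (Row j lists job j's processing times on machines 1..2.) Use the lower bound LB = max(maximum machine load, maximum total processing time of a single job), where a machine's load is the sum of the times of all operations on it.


Machine loads:
  Machine 1: 4 + 4 + 4 = 12
  Machine 2: 8 + 2 + 9 = 19
Max machine load = 19
Job totals:
  Job 1: 12
  Job 2: 6
  Job 3: 13
Max job total = 13
Lower bound = max(19, 13) = 19

19


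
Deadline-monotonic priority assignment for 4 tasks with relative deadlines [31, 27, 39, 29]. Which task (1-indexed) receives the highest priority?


Sort tasks by relative deadline (ascending):
  Task 2: deadline = 27
  Task 4: deadline = 29
  Task 1: deadline = 31
  Task 3: deadline = 39
Priority order (highest first): [2, 4, 1, 3]
Highest priority task = 2

2


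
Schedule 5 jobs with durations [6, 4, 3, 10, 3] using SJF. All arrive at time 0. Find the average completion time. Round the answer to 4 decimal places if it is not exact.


SJF order (ascending): [3, 3, 4, 6, 10]
Completion times:
  Job 1: burst=3, C=3
  Job 2: burst=3, C=6
  Job 3: burst=4, C=10
  Job 4: burst=6, C=16
  Job 5: burst=10, C=26
Average completion = 61/5 = 12.2

12.2


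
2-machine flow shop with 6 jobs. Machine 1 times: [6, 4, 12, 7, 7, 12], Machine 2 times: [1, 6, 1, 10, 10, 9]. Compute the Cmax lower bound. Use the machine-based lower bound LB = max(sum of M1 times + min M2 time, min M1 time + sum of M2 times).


LB1 = sum(M1 times) + min(M2 times) = 48 + 1 = 49
LB2 = min(M1 times) + sum(M2 times) = 4 + 37 = 41
Lower bound = max(LB1, LB2) = max(49, 41) = 49

49


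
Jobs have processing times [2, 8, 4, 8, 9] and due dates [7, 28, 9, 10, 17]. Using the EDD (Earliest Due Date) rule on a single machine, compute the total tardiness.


Sort by due date (EDD order): [(2, 7), (4, 9), (8, 10), (9, 17), (8, 28)]
Compute completion times and tardiness:
  Job 1: p=2, d=7, C=2, tardiness=max(0,2-7)=0
  Job 2: p=4, d=9, C=6, tardiness=max(0,6-9)=0
  Job 3: p=8, d=10, C=14, tardiness=max(0,14-10)=4
  Job 4: p=9, d=17, C=23, tardiness=max(0,23-17)=6
  Job 5: p=8, d=28, C=31, tardiness=max(0,31-28)=3
Total tardiness = 13

13


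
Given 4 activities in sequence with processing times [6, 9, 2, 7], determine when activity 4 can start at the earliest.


Activity 4 starts after activities 1 through 3 complete.
Predecessor durations: [6, 9, 2]
ES = 6 + 9 + 2 = 17

17


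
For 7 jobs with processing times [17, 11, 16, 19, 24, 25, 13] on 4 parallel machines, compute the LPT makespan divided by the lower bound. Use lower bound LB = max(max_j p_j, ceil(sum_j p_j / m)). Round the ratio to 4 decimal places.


LPT order: [25, 24, 19, 17, 16, 13, 11]
Machine loads after assignment: [25, 35, 32, 33]
LPT makespan = 35
Lower bound = max(max_job, ceil(total/4)) = max(25, 32) = 32
Ratio = 35 / 32 = 1.0938

1.0938


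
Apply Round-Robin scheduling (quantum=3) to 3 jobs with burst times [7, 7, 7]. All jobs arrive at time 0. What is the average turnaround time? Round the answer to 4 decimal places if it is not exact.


Time quantum = 3
Execution trace:
  J1 runs 3 units, time = 3
  J2 runs 3 units, time = 6
  J3 runs 3 units, time = 9
  J1 runs 3 units, time = 12
  J2 runs 3 units, time = 15
  J3 runs 3 units, time = 18
  J1 runs 1 units, time = 19
  J2 runs 1 units, time = 20
  J3 runs 1 units, time = 21
Finish times: [19, 20, 21]
Average turnaround = 60/3 = 20.0

20.0


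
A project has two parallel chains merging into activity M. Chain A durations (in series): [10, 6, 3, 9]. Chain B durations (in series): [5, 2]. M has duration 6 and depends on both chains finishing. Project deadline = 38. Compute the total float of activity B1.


Forward pass: ES(B1) = sum of predecessors on chain B = 0
EF = ES + duration = 0 + 5 = 5
Backward pass: LF(M) = deadline = 38; LS(M) = 38 - 6 = 32
LF(B1) = LS(M) - sum(successors on chain B) = 32 - 2 = 30
LS = LF - duration = 30 - 5 = 25
Total float = LS - ES = 25 - 0 = 25

25


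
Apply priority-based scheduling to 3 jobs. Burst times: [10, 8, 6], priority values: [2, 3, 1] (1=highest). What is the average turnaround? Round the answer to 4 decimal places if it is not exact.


Sort by priority (ascending = highest first):
Order: [(1, 6), (2, 10), (3, 8)]
Completion times:
  Priority 1, burst=6, C=6
  Priority 2, burst=10, C=16
  Priority 3, burst=8, C=24
Average turnaround = 46/3 = 15.3333

15.3333


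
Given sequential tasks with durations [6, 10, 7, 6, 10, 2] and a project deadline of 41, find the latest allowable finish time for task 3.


LF(activity 3) = deadline - sum of successor durations
Successors: activities 4 through 6 with durations [6, 10, 2]
Sum of successor durations = 18
LF = 41 - 18 = 23

23


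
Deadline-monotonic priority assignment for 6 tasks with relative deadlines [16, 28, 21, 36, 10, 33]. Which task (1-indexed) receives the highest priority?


Sort tasks by relative deadline (ascending):
  Task 5: deadline = 10
  Task 1: deadline = 16
  Task 3: deadline = 21
  Task 2: deadline = 28
  Task 6: deadline = 33
  Task 4: deadline = 36
Priority order (highest first): [5, 1, 3, 2, 6, 4]
Highest priority task = 5

5


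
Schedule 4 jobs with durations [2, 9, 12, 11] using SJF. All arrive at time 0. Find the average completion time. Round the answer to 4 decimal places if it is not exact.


SJF order (ascending): [2, 9, 11, 12]
Completion times:
  Job 1: burst=2, C=2
  Job 2: burst=9, C=11
  Job 3: burst=11, C=22
  Job 4: burst=12, C=34
Average completion = 69/4 = 17.25

17.25


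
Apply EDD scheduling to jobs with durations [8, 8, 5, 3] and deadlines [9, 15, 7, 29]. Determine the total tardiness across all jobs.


Sort by due date (EDD order): [(5, 7), (8, 9), (8, 15), (3, 29)]
Compute completion times and tardiness:
  Job 1: p=5, d=7, C=5, tardiness=max(0,5-7)=0
  Job 2: p=8, d=9, C=13, tardiness=max(0,13-9)=4
  Job 3: p=8, d=15, C=21, tardiness=max(0,21-15)=6
  Job 4: p=3, d=29, C=24, tardiness=max(0,24-29)=0
Total tardiness = 10

10
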